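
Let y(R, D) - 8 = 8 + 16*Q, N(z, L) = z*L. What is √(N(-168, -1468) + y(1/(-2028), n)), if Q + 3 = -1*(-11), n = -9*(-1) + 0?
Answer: 4*√15423 ≈ 496.76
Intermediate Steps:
n = 9 (n = 9 + 0 = 9)
N(z, L) = L*z
Q = 8 (Q = -3 - 1*(-11) = -3 + 11 = 8)
y(R, D) = 144 (y(R, D) = 8 + (8 + 16*8) = 8 + (8 + 128) = 8 + 136 = 144)
√(N(-168, -1468) + y(1/(-2028), n)) = √(-1468*(-168) + 144) = √(246624 + 144) = √246768 = 4*√15423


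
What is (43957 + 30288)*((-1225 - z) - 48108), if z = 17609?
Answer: -4970108790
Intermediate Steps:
(43957 + 30288)*((-1225 - z) - 48108) = (43957 + 30288)*((-1225 - 1*17609) - 48108) = 74245*((-1225 - 17609) - 48108) = 74245*(-18834 - 48108) = 74245*(-66942) = -4970108790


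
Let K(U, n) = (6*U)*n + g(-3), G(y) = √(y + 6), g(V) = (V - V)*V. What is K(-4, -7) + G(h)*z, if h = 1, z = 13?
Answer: 168 + 13*√7 ≈ 202.39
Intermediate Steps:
g(V) = 0 (g(V) = 0*V = 0)
G(y) = √(6 + y)
K(U, n) = 6*U*n (K(U, n) = (6*U)*n + 0 = 6*U*n + 0 = 6*U*n)
K(-4, -7) + G(h)*z = 6*(-4)*(-7) + √(6 + 1)*13 = 168 + √7*13 = 168 + 13*√7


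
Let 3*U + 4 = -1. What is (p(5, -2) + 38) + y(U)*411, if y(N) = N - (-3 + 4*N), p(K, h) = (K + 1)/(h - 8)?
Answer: 16627/5 ≈ 3325.4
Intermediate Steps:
U = -5/3 (U = -4/3 + (⅓)*(-1) = -4/3 - ⅓ = -5/3 ≈ -1.6667)
p(K, h) = (1 + K)/(-8 + h)
y(N) = 3 - 3*N (y(N) = N + (3 - 4*N) = 3 - 3*N)
(p(5, -2) + 38) + y(U)*411 = ((1 + 5)/(-8 - 2) + 38) + (3 - 3*(-5/3))*411 = (6/(-10) + 38) + (3 + 5)*411 = (-⅒*6 + 38) + 8*411 = (-⅗ + 38) + 3288 = 187/5 + 3288 = 16627/5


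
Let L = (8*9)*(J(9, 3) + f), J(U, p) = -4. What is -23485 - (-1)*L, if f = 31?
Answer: -21541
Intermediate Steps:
L = 1944 (L = (8*9)*(-4 + 31) = 72*27 = 1944)
-23485 - (-1)*L = -23485 - (-1)*1944 = -23485 - 1*(-1944) = -23485 + 1944 = -21541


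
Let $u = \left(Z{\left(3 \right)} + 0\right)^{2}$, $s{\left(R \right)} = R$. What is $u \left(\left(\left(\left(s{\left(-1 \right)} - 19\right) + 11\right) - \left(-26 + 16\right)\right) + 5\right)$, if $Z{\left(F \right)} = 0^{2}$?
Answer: $0$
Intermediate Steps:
$Z{\left(F \right)} = 0$
$u = 0$ ($u = \left(0 + 0\right)^{2} = 0^{2} = 0$)
$u \left(\left(\left(\left(s{\left(-1 \right)} - 19\right) + 11\right) - \left(-26 + 16\right)\right) + 5\right) = 0 \left(\left(\left(\left(-1 - 19\right) + 11\right) - \left(-26 + 16\right)\right) + 5\right) = 0 \left(\left(\left(-20 + 11\right) - -10\right) + 5\right) = 0 \left(\left(-9 + 10\right) + 5\right) = 0 \left(1 + 5\right) = 0 \cdot 6 = 0$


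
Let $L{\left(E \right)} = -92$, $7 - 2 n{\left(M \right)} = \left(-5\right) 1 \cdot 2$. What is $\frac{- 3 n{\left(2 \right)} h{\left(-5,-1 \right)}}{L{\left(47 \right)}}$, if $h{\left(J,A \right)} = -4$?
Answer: $- \frac{51}{46} \approx -1.1087$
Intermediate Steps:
$n{\left(M \right)} = \frac{17}{2}$ ($n{\left(M \right)} = \frac{7}{2} - \frac{\left(-5\right) 1 \cdot 2}{2} = \frac{7}{2} - \frac{\left(-5\right) 2}{2} = \frac{7}{2} - -5 = \frac{7}{2} + 5 = \frac{17}{2}$)
$\frac{- 3 n{\left(2 \right)} h{\left(-5,-1 \right)}}{L{\left(47 \right)}} = \frac{\left(-3\right) \frac{17}{2} \left(-4\right)}{-92} = \left(- \frac{51}{2}\right) \left(-4\right) \left(- \frac{1}{92}\right) = 102 \left(- \frac{1}{92}\right) = - \frac{51}{46}$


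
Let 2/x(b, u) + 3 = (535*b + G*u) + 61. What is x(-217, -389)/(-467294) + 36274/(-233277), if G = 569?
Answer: -2859383568115807/18388609490923782 ≈ -0.15550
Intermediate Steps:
x(b, u) = 2/(58 + 535*b + 569*u) (x(b, u) = 2/(-3 + ((535*b + 569*u) + 61)) = 2/(-3 + (61 + 535*b + 569*u)) = 2/(58 + 535*b + 569*u))
x(-217, -389)/(-467294) + 36274/(-233277) = (2/(58 + 535*(-217) + 569*(-389)))/(-467294) + 36274/(-233277) = (2/(58 - 116095 - 221341))*(-1/467294) + 36274*(-1/233277) = (2/(-337378))*(-1/467294) - 36274/233277 = (2*(-1/337378))*(-1/467294) - 36274/233277 = -1/168689*(-1/467294) - 36274/233277 = 1/78827357566 - 36274/233277 = -2859383568115807/18388609490923782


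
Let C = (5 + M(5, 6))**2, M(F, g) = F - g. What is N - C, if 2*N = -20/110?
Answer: -177/11 ≈ -16.091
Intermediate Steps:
N = -1/11 (N = (-20/110)/2 = (-20*1/110)/2 = (1/2)*(-2/11) = -1/11 ≈ -0.090909)
C = 16 (C = (5 + (5 - 1*6))**2 = (5 + (5 - 6))**2 = (5 - 1)**2 = 4**2 = 16)
N - C = -1/11 - 1*16 = -1/11 - 16 = -177/11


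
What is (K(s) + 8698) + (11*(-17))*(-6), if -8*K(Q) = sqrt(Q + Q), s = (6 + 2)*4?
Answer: 9819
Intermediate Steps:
s = 32 (s = 8*4 = 32)
K(Q) = -sqrt(2)*sqrt(Q)/8 (K(Q) = -sqrt(Q + Q)/8 = -sqrt(2)*sqrt(Q)/8)
(K(s) + 8698) + (11*(-17))*(-6) = (-sqrt(2)*sqrt(32)/8 + 8698) + (11*(-17))*(-6) = (-sqrt(2)*4*sqrt(2)/8 + 8698) - 187*(-6) = (-1 + 8698) + 1122 = 8697 + 1122 = 9819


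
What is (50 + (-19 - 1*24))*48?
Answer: 336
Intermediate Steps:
(50 + (-19 - 1*24))*48 = (50 + (-19 - 24))*48 = (50 - 43)*48 = 7*48 = 336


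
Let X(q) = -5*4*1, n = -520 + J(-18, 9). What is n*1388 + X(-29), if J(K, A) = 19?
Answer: -695408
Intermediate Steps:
n = -501 (n = -520 + 19 = -501)
X(q) = -20 (X(q) = -20*1 = -20)
n*1388 + X(-29) = -501*1388 - 20 = -695388 - 20 = -695408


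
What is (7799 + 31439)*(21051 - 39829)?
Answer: -736811164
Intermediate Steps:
(7799 + 31439)*(21051 - 39829) = 39238*(-18778) = -736811164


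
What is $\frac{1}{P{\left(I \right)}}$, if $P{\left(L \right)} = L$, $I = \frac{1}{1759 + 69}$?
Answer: $1828$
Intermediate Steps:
$I = \frac{1}{1828} \approx 0.00054705$
$\frac{1}{P{\left(I \right)}} = \frac{1}{\frac{1}{1828}} = 1828$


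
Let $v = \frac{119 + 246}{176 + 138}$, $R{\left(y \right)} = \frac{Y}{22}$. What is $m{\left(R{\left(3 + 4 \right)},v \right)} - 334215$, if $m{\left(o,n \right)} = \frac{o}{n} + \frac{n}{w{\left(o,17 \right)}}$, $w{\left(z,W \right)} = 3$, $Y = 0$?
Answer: $- \frac{314830165}{942} \approx -3.3421 \cdot 10^{5}$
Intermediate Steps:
$R{\left(y \right)} = 0$ ($R{\left(y \right)} = \frac{0}{22} = 0 \cdot \frac{1}{22} = 0$)
$v = \frac{365}{314} \approx 1.1624$
$m{\left(o,n \right)} = \frac{n}{3} + \frac{o}{n}$ ($m{\left(o,n \right)} = \frac{o}{n} + \frac{n}{3} = \frac{n}{3} + \frac{o}{n}$)
$m{\left(R{\left(3 + 4 \right)},v \right)} - 334215 = \left(\frac{1}{3} \cdot \frac{365}{314} + \frac{0}{\frac{365}{314}}\right) - 334215 = \left(\frac{365}{942} + 0 \cdot \frac{314}{365}\right) - 334215 = \left(\frac{365}{942} + 0\right) - 334215 = \frac{365}{942} - 334215 = - \frac{314830165}{942}$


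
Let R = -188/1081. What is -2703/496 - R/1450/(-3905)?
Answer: -176008211117/32297474000 ≈ -5.4496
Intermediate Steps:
R = -4/23 (R = -188*1/1081 = -4/23 ≈ -0.17391)
-2703/496 - R/1450/(-3905) = -2703/496 - (-4)/(23*1450)/(-3905) = -2703*1/496 - (-4)/(23*1450)*(-1/3905) = -2703/496 - 1*(-2/16675)*(-1/3905) = -2703/496 + (2/16675)*(-1/3905) = -2703/496 - 2/65115875 = -176008211117/32297474000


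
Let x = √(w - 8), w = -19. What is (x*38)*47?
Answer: 5358*I*√3 ≈ 9280.3*I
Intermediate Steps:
x = 3*I*√3 (x = √(-19 - 8) = √(-27) = 3*I*√3 ≈ 5.1962*I)
(x*38)*47 = ((3*I*√3)*38)*47 = (114*I*√3)*47 = 5358*I*√3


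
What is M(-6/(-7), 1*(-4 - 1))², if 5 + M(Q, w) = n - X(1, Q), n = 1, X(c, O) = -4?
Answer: 0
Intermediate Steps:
M(Q, w) = 0 (M(Q, w) = -5 + (1 - 1*(-4)) = -5 + (1 + 4) = -5 + 5 = 0)
M(-6/(-7), 1*(-4 - 1))² = 0² = 0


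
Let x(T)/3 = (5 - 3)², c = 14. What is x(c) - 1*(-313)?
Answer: 325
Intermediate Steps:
x(T) = 12 (x(T) = 3*(5 - 3)² = 3*2² = 3*4 = 12)
x(c) - 1*(-313) = 12 - 1*(-313) = 12 + 313 = 325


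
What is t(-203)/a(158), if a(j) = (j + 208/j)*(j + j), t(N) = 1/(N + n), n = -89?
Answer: -1/14700448 ≈ -6.8025e-8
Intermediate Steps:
t(N) = 1/(-89 + N) (t(N) = 1/(N - 89) = 1/(-89 + N))
a(j) = 2*j*(j + 208/j) (a(j) = (j + 208/j)*(2*j) = 2*j*(j + 208/j))
t(-203)/a(158) = 1/((-89 - 203)*(416 + 2*158²)) = 1/((-292)*(416 + 2*24964)) = -1/(292*(416 + 49928)) = -1/292/50344 = -1/292*1/50344 = -1/14700448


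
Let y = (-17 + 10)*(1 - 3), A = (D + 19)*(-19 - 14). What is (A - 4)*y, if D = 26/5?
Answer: -56182/5 ≈ -11236.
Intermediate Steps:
D = 26/5 (D = 26*(⅕) = 26/5 ≈ 5.2000)
A = -3993/5 (A = (26/5 + 19)*(-19 - 14) = (121/5)*(-33) = -3993/5 ≈ -798.60)
y = 14 (y = -7*(-2) = 14)
(A - 4)*y = (-3993/5 - 4)*14 = -4013/5*14 = -56182/5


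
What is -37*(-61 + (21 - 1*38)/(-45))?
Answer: 100936/45 ≈ 2243.0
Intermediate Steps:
-37*(-61 + (21 - 1*38)/(-45)) = -37*(-61 + (21 - 38)*(-1/45)) = -37*(-61 - 17*(-1/45)) = -37*(-61 + 17/45) = -37*(-2728/45) = 100936/45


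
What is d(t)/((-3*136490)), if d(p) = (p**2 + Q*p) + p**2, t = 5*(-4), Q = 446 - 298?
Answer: 72/13649 ≈ 0.0052751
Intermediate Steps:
Q = 148
t = -20
d(p) = 2*p**2 + 148*p (d(p) = (p**2 + 148*p) + p**2 = 2*p**2 + 148*p)
d(t)/((-3*136490)) = (2*(-20)*(74 - 20))/((-3*136490)) = (2*(-20)*54)/(-409470) = -2160*(-1/409470) = 72/13649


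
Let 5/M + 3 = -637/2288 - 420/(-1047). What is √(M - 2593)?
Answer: I*√9005052768593/58911 ≈ 50.939*I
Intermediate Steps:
M = -307120/176733 (M = 5/(-3 + (-637/2288 - 420/(-1047))) = 5/(-3 + (-637*1/2288 - 420*(-1/1047))) = 5/(-3 + (-49/176 + 140/349)) = 5/(-3 + 7539/61424) = 5/(-176733/61424) = 5*(-61424/176733) = -307120/176733 ≈ -1.7378)
√(M - 2593) = √(-307120/176733 - 2593) = √(-458575789/176733) = I*√9005052768593/58911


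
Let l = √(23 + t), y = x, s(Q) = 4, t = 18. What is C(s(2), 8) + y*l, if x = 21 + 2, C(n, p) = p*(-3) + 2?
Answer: -22 + 23*√41 ≈ 125.27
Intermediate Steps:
C(n, p) = 2 - 3*p (C(n, p) = -3*p + 2 = 2 - 3*p)
x = 23
y = 23
l = √41 (l = √(23 + 18) = √41 ≈ 6.4031)
C(s(2), 8) + y*l = (2 - 3*8) + 23*√41 = (2 - 24) + 23*√41 = -22 + 23*√41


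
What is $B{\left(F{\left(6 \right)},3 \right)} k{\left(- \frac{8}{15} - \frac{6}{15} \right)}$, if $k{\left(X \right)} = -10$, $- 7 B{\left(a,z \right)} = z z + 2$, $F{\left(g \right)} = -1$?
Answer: $\frac{110}{7} \approx 15.714$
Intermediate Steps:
$B{\left(a,z \right)} = - \frac{2}{7} - \frac{z^{2}}{7}$ ($B{\left(a,z \right)} = - \frac{z z + 2}{7} = - \frac{z^{2} + 2}{7} = - \frac{2 + z^{2}}{7} = - \frac{2}{7} - \frac{z^{2}}{7}$)
$B{\left(F{\left(6 \right)},3 \right)} k{\left(- \frac{8}{15} - \frac{6}{15} \right)} = \left(- \frac{2}{7} - \frac{3^{2}}{7}\right) \left(-10\right) = \left(- \frac{2}{7} - \frac{9}{7}\right) \left(-10\right) = \left(- \frac{11}{7}\right) \left(-10\right) = \frac{110}{7}$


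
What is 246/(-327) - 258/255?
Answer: -16344/9265 ≈ -1.7641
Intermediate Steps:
246/(-327) - 258/255 = 246*(-1/327) - 258*1/255 = -82/109 - 86/85 = -16344/9265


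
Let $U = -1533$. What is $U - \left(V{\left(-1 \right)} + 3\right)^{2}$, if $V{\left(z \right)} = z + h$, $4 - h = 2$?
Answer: $-1549$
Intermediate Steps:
$h = 2$ ($h = 4 - 2 = 2$)
$V{\left(z \right)} = 2 + z$ ($V{\left(z \right)} = z + 2 = 2 + z$)
$U - \left(V{\left(-1 \right)} + 3\right)^{2} = -1533 - \left(\left(2 - 1\right) + 3\right)^{2} = -1533 - \left(1 + 3\right)^{2} = -1533 - 4^{2} = -1533 - 16 = -1549$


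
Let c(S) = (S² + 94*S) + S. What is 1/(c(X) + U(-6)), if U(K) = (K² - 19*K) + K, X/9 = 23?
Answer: 1/62658 ≈ 1.5960e-5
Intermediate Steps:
X = 207 (X = 9*23 = 207)
c(S) = S² + 95*S
U(K) = K² - 18*K
1/(c(X) + U(-6)) = 1/(207*(95 + 207) - 6*(-18 - 6)) = 1/(207*302 - 6*(-24)) = 1/(62514 + 144) = 1/62658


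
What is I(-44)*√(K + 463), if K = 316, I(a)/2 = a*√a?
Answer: -176*I*√8569 ≈ -16292.0*I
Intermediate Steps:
I(a) = 2*a^(3/2) (I(a) = 2*(a*√a) = 2*a^(3/2))
I(-44)*√(K + 463) = (2*(-44)^(3/2))*√(316 + 463) = (2*(-88*I*√11))*√779 = (-176*I*√11)*√779 = -176*I*√8569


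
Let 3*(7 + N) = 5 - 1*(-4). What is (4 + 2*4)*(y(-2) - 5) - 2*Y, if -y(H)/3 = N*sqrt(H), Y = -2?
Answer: -56 + 144*I*sqrt(2) ≈ -56.0 + 203.65*I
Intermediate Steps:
N = -4 (N = -7 + (5 - 1*(-4))/3 = -7 + (5 + 4)/3 = -7 + (1/3)*9 = -7 + 3 = -4)
y(H) = 12*sqrt(H) (y(H) = -(-12)*sqrt(H) = 12*sqrt(H))
(4 + 2*4)*(y(-2) - 5) - 2*Y = (4 + 2*4)*(12*sqrt(-2) - 5) - 2*(-2) = (4 + 8)*(12*(I*sqrt(2)) - 5) + 4 = 12*(12*I*sqrt(2) - 5) + 4 = 12*(-5 + 12*I*sqrt(2)) + 4 = (-60 + 144*I*sqrt(2)) + 4 = -56 + 144*I*sqrt(2)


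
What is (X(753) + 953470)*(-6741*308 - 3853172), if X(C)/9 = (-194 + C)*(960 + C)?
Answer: -56753684946200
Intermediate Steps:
X(C) = 9*(-194 + C)*(960 + C) (X(C) = 9*((-194 + C)*(960 + C)) = 9*(-194 + C)*(960 + C))
(X(753) + 953470)*(-6741*308 - 3853172) = ((-1676160 + 9*753**2 + 6894*753) + 953470)*(-6741*308 - 3853172) = ((-1676160 + 9*567009 + 5191182) + 953470)*(-2076228 - 3853172) = ((-1676160 + 5103081 + 5191182) + 953470)*(-5929400) = (8618103 + 953470)*(-5929400) = 9571573*(-5929400) = -56753684946200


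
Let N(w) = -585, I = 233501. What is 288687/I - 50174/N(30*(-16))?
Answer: 11884561069/136598085 ≈ 87.004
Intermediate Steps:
288687/I - 50174/N(30*(-16)) = 288687/233501 - 50174/(-585) = 288687*(1/233501) - 50174*(-1/585) = 288687/233501 + 50174/585 = 11884561069/136598085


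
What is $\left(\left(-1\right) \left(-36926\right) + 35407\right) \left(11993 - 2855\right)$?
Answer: $660978954$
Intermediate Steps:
$\left(\left(-1\right) \left(-36926\right) + 35407\right) \left(11993 - 2855\right) = \left(36926 + 35407\right) 9138 = 72333 \cdot 9138 = 660978954$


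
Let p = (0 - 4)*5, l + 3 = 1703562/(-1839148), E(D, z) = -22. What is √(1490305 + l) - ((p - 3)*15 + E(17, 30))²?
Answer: -134689 + √1260222941658704458/919574 ≈ -1.3347e+5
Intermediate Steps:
l = -3610503/919574 (l = -3 + 1703562/(-1839148) = -3 + 1703562*(-1/1839148) = -3 - 851781/919574 = -3610503/919574 ≈ -3.9263)
p = -20 (p = -4*5 = -20)
√(1490305 + l) - ((p - 3)*15 + E(17, 30))² = √(1490305 - 3610503/919574) - ((-20 - 3)*15 - 22)² = √(1370442119567/919574) - (-23*15 - 22)² = √1260222941658704458/919574 - (-345 - 22)² = √1260222941658704458/919574 - 1*(-367)² = √1260222941658704458/919574 - 1*134689 = √1260222941658704458/919574 - 134689 = -134689 + √1260222941658704458/919574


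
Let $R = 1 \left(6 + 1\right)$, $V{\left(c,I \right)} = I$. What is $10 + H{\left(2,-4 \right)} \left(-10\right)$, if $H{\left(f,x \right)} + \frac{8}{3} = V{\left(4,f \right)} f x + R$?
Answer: $\frac{380}{3} \approx 126.67$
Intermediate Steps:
$R = 7$ ($R = 1 \cdot 7 = 7$)
$H{\left(f,x \right)} = \frac{13}{3} + x f^{2}$ ($H{\left(f,x \right)} = - \frac{8}{3} + \left(f f x + 7\right) = - \frac{8}{3} + \left(f^{2} x + 7\right) = - \frac{8}{3} + \left(x f^{2} + 7\right) = - \frac{8}{3} + \left(7 + x f^{2}\right) = \frac{13}{3} + x f^{2}$)
$10 + H{\left(2,-4 \right)} \left(-10\right) = 10 + \left(\frac{13}{3} - 4 \cdot 2^{2}\right) \left(-10\right) = 10 + \left(\frac{13}{3} - 16\right) \left(-10\right) = 10 - - \frac{350}{3} = 10 + \frac{350}{3} = \frac{380}{3}$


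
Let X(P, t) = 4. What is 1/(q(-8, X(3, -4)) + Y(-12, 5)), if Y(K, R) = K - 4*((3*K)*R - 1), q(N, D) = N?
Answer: 1/704 ≈ 0.0014205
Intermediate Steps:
Y(K, R) = 4 + K - 12*K*R (Y(K, R) = K - 4*(3*K*R - 1) = K - 4*(-1 + 3*K*R) = K + (4 - 12*K*R) = 4 + K - 12*K*R)
1/(q(-8, X(3, -4)) + Y(-12, 5)) = 1/(-8 + (4 - 12 - 12*(-12)*5)) = 1/(-8 + (4 - 12 + 720)) = 1/(-8 + 712) = 1/704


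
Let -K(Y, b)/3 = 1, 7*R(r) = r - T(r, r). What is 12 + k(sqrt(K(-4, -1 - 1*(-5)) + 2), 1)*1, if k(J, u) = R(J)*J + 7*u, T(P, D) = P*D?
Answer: 132/7 + I/7 ≈ 18.857 + 0.14286*I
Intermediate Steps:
T(P, D) = D*P
R(r) = -r**2/7 + r/7 (R(r) = (r - r*r)/7 = (r - r**2)/7 = -r**2/7 + r/7)
K(Y, b) = -3 (K(Y, b) = -3*1 = -3)
k(J, u) = 7*u + J**2*(1 - J)/7 (k(J, u) = (J*(1 - J)/7)*J + 7*u = J**2*(1 - J)/7 + 7*u = 7*u + J**2*(1 - J)/7)
12 + k(sqrt(K(-4, -1 - 1*(-5)) + 2), 1)*1 = 12 + (7*1 + (sqrt(-3 + 2))**2*(1 - sqrt(-3 + 2))/7)*1 = 12 + (7 + (sqrt(-1))**2*(1 - sqrt(-1))/7)*1 = 12 + (7 + I**2*(1 - I)/7)*1 = 12 + (7 + (1/7)*(-1)*(1 - I))*1 = 12 + (7 + (-1/7 + I/7))*1 = 12 + (48/7 + I/7)*1 = 12 + (48/7 + I/7) = 132/7 + I/7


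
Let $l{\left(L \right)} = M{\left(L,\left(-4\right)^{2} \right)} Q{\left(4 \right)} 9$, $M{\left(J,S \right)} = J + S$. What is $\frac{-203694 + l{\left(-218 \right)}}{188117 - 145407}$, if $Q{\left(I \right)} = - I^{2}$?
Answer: $- \frac{87303}{21355} \approx -4.0882$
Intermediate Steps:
$l{\left(L \right)} = -2304 - 144 L$ ($l{\left(L \right)} = \left(L + \left(-4\right)^{2}\right) \left(- 4^{2}\right) 9 = \left(L + 16\right) \left(\left(-1\right) 16\right) 9 = \left(16 + L\right) \left(-16\right) 9 = \left(-256 - 16 L\right) 9 = -2304 - 144 L$)
$\frac{-203694 + l{\left(-218 \right)}}{188117 - 145407} = \frac{-203694 - -29088}{188117 - 145407} = \frac{-203694 + \left(-2304 + 31392\right)}{42710} = \left(-203694 + 29088\right) \frac{1}{42710} = \left(-174606\right) \frac{1}{42710} = - \frac{87303}{21355}$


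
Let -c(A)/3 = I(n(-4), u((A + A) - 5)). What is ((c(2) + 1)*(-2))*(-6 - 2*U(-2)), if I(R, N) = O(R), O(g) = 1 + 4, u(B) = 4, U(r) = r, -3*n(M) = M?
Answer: -56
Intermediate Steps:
n(M) = -M/3
O(g) = 5
I(R, N) = 5
c(A) = -15 (c(A) = -3*5 = -15)
((c(2) + 1)*(-2))*(-6 - 2*U(-2)) = ((-15 + 1)*(-2))*(-6 - 2*(-2)) = (-14*(-2))*(-6 + 4) = 28*(-2) = -56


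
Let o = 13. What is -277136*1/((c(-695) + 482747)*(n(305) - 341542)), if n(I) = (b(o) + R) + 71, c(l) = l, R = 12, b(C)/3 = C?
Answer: 17321/10286387115 ≈ 1.6839e-6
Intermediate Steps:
b(C) = 3*C
n(I) = 122 (n(I) = (3*13 + 12) + 71 = (39 + 12) + 71 = 51 + 71 = 122)
-277136*1/((c(-695) + 482747)*(n(305) - 341542)) = -277136*1/((-695 + 482747)*(122 - 341542)) = -277136/(482052*(-341420)) = -277136/(-164582193840) = -277136*(-1/164582193840) = 17321/10286387115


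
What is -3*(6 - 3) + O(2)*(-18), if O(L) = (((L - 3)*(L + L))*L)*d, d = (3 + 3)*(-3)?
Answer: -2601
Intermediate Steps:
d = -18 (d = 6*(-3) = -18)
O(L) = -36*L²*(-3 + L) (O(L) = (((L - 3)*(L + L))*L)*(-18) = (((-3 + L)*(2*L))*L)*(-18) = ((2*L*(-3 + L))*L)*(-18) = (2*L²*(-3 + L))*(-18) = -36*L²*(-3 + L))
-3*(6 - 3) + O(2)*(-18) = -3*(6 - 3) + (36*2²*(3 - 1*2))*(-18) = -3*3 + (36*4*(3 - 2))*(-18) = -9 + (36*4*1)*(-18) = -9 + 144*(-18) = -9 - 2592 = -2601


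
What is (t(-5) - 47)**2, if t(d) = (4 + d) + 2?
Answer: 2116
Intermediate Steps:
t(d) = 6 + d
(t(-5) - 47)**2 = ((6 - 5) - 47)**2 = (1 - 47)**2 = (-46)**2 = 2116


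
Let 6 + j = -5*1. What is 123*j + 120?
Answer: -1233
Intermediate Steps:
j = -11 (j = -6 - 5*1 = -6 - 5 = -11)
123*j + 120 = 123*(-11) + 120 = -1353 + 120 = -1233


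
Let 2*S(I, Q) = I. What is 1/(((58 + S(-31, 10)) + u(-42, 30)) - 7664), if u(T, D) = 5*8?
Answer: -2/15163 ≈ -0.00013190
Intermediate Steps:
u(T, D) = 40
S(I, Q) = I/2
1/(((58 + S(-31, 10)) + u(-42, 30)) - 7664) = 1/(((58 + (½)*(-31)) + 40) - 7664) = 1/(((58 - 31/2) + 40) - 7664) = 1/((85/2 + 40) - 7664) = 1/(165/2 - 7664) = 1/(-15163/2) = -2/15163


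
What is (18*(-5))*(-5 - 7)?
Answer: 1080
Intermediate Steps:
(18*(-5))*(-5 - 7) = -90*(-12) = 1080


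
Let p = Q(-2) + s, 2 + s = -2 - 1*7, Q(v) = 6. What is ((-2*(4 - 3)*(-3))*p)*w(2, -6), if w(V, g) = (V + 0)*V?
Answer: -120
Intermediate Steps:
w(V, g) = V² (w(V, g) = V*V = V²)
s = -11 (s = -2 + (-2 - 1*7) = -2 + (-2 - 7) = -2 - 9 = -11)
p = -5 (p = 6 - 11 = -5)
((-2*(4 - 3)*(-3))*p)*w(2, -6) = (-2*(4 - 3)*(-3)*(-5))*2² = (-2*(-3)*(-5))*4 = (6*(-5))*4 = -30*4 = -120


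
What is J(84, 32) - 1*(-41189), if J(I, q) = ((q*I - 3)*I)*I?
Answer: 18986549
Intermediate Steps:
J(I, q) = I²*(-3 + I*q) (J(I, q) = ((I*q - 3)*I)*I = ((-3 + I*q)*I)*I = (I*(-3 + I*q))*I = I²*(-3 + I*q))
J(84, 32) - 1*(-41189) = 84²*(-3 + 84*32) - 1*(-41189) = 7056*(-3 + 2688) + 41189 = 7056*2685 + 41189 = 18945360 + 41189 = 18986549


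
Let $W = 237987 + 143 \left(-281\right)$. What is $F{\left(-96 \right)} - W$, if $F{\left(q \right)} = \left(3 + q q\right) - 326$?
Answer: $-188911$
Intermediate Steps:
$W = 197804$ ($W = 237987 - 40183 = 197804$)
$F{\left(q \right)} = -323 + q^{2}$ ($F{\left(q \right)} = \left(3 + q^{2}\right) - 326 = -323 + q^{2}$)
$F{\left(-96 \right)} - W = \left(-323 + \left(-96\right)^{2}\right) - 197804 = \left(-323 + 9216\right) - 197804 = 8893 - 197804 = -188911$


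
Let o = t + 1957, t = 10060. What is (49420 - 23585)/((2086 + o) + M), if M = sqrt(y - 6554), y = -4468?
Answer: 121450335/66301877 - 25835*I*sqrt(11022)/198905631 ≈ 1.8318 - 0.013636*I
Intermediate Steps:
M = I*sqrt(11022) (M = sqrt(-4468 - 6554) = sqrt(-11022) = I*sqrt(11022) ≈ 104.99*I)
o = 12017 (o = 10060 + 1957 = 12017)
(49420 - 23585)/((2086 + o) + M) = (49420 - 23585)/((2086 + 12017) + I*sqrt(11022)) = 25835/(14103 + I*sqrt(11022))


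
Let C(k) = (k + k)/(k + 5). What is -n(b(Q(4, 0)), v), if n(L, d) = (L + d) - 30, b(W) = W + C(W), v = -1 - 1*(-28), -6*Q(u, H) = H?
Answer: 3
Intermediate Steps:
C(k) = 2*k/(5 + k) (C(k) = (2*k)/(5 + k) = 2*k/(5 + k))
Q(u, H) = -H/6
v = 27 (v = -1 + 28 = 27)
b(W) = W + 2*W/(5 + W)
n(L, d) = -30 + L + d
-n(b(Q(4, 0)), v) = -(-30 + (-⅙*0)*(7 - ⅙*0)/(5 - ⅙*0) + 27) = -(-30 + 0*(7 + 0)/(5 + 0) + 27) = -(-30 + 0*7/5 + 27) = -(-30 + 0*(⅕)*7 + 27) = -(-30 + 0 + 27) = -1*(-3) = 3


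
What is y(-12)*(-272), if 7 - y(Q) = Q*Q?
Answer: 37264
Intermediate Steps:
y(Q) = 7 - Q² (y(Q) = 7 - Q*Q = 7 - Q²)
y(-12)*(-272) = (7 - 1*(-12)²)*(-272) = (7 - 1*144)*(-272) = (7 - 144)*(-272) = -137*(-272) = 37264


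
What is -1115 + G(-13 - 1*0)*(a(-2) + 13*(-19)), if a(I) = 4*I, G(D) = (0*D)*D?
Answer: -1115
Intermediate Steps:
G(D) = 0 (G(D) = 0*D = 0)
-1115 + G(-13 - 1*0)*(a(-2) + 13*(-19)) = -1115 + 0*(4*(-2) + 13*(-19)) = -1115 + 0*(-8 - 247) = -1115 + 0*(-255) = -1115 + 0 = -1115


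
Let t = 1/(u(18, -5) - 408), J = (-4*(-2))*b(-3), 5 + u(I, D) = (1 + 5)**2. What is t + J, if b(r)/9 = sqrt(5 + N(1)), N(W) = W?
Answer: -1/377 + 72*sqrt(6) ≈ 176.36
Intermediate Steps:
u(I, D) = 31 (u(I, D) = -5 + (1 + 5)**2 = -5 + 6**2 = -5 + 36 = 31)
b(r) = 9*sqrt(6) (b(r) = 9*sqrt(5 + 1) = 9*sqrt(6))
J = 72*sqrt(6) (J = (-4*(-2))*(9*sqrt(6)) = 8*(9*sqrt(6)) = 72*sqrt(6) ≈ 176.36)
t = -1/377 (t = 1/(31 - 408) = 1/(-377) = -1/377 ≈ -0.0026525)
t + J = -1/377 + 72*sqrt(6)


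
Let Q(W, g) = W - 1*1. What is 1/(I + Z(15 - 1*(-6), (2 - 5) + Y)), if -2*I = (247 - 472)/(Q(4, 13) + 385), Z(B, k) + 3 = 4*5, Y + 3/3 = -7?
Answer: 776/13417 ≈ 0.057837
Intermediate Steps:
Y = -8 (Y = -1 - 7 = -8)
Z(B, k) = 17 (Z(B, k) = -3 + 4*5 = -3 + 20 = 17)
Q(W, g) = -1 + W (Q(W, g) = W - 1 = -1 + W)
I = 225/776 (I = -(247 - 472)/(2*((-1 + 4) + 385)) = -(-225)/(2*(3 + 385)) = -(-225)/(2*388) = -1/2*(-225/388) = 225/776 ≈ 0.28995)
1/(I + Z(15 - 1*(-6), (2 - 5) + Y)) = 1/(225/776 + 17) = 1/(13417/776) = 776/13417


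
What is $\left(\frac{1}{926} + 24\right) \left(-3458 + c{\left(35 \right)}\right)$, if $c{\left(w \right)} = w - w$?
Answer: $- \frac{38427025}{463} \approx -82996.0$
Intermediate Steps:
$c{\left(w \right)} = 0$
$\left(\frac{1}{926} + 24\right) \left(-3458 + c{\left(35 \right)}\right) = \left(\frac{1}{926} + 24\right) \left(-3458 + 0\right) = \left(\frac{1}{926} + 24\right) \left(-3458\right) = \frac{22225}{926} \left(-3458\right) = - \frac{38427025}{463}$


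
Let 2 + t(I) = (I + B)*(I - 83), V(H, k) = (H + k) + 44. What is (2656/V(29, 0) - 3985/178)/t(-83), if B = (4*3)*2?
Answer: 20207/14137472 ≈ 0.0014293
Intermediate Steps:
V(H, k) = 44 + H + k
B = 24 (B = 12*2 = 24)
t(I) = -2 + (-83 + I)*(24 + I) (t(I) = -2 + (I + 24)*(I - 83) = -2 + (24 + I)*(-83 + I) = -2 + (-83 + I)*(24 + I))
(2656/V(29, 0) - 3985/178)/t(-83) = (2656/(44 + 29 + 0) - 3985/178)/(-1994 + (-83)² - 59*(-83)) = (2656/73 - 3985*1/178)/(-1994 + 6889 + 4897) = (2656*(1/73) - 3985/178)/9792 = (2656/73 - 3985/178)*(1/9792) = (181863/12994)*(1/9792) = 20207/14137472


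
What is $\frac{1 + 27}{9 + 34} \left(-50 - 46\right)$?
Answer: $- \frac{2688}{43} \approx -62.512$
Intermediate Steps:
$\frac{1 + 27}{9 + 34} \left(-50 - 46\right) = \frac{28}{43} \left(-50 - 46\right) = 28 \cdot \frac{1}{43} \left(-96\right) = \frac{28}{43} \left(-96\right) = - \frac{2688}{43}$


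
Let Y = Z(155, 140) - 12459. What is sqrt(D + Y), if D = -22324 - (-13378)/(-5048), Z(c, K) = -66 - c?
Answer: I*sqrt(55753131335)/1262 ≈ 187.1*I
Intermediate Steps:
D = -56352465/2524 (D = -22324 - (-13378)*(-1)/5048 = -22324 - 1*6689/2524 = -22324 - 6689/2524 = -56352465/2524 ≈ -22327.)
Y = -12680 (Y = (-66 - 1*155) - 12459 = (-66 - 155) - 12459 = -221 - 12459 = -12680)
sqrt(D + Y) = sqrt(-56352465/2524 - 12680) = sqrt(-88356785/2524) = I*sqrt(55753131335)/1262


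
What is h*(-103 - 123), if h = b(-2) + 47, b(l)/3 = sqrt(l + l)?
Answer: -10622 - 1356*I ≈ -10622.0 - 1356.0*I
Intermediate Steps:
b(l) = 3*sqrt(2)*sqrt(l) (b(l) = 3*sqrt(l + l) = 3*sqrt(2*l) = 3*(sqrt(2)*sqrt(l)) = 3*sqrt(2)*sqrt(l))
h = 47 + 6*I (h = 3*sqrt(2)*sqrt(-2) + 47 = 3*sqrt(2)*(I*sqrt(2)) + 47 = 6*I + 47 = 47 + 6*I ≈ 47.0 + 6.0*I)
h*(-103 - 123) = (47 + 6*I)*(-103 - 123) = (47 + 6*I)*(-226) = -10622 - 1356*I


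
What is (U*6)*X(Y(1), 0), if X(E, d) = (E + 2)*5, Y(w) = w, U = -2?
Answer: -180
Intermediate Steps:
X(E, d) = 10 + 5*E (X(E, d) = (2 + E)*5 = 10 + 5*E)
(U*6)*X(Y(1), 0) = (-2*6)*(10 + 5*1) = -12*(10 + 5) = -12*15 = -180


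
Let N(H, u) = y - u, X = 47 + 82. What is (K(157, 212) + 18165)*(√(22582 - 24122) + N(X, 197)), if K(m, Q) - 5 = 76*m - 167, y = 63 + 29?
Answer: -3143175 + 59870*I*√385 ≈ -3.1432e+6 + 1.1747e+6*I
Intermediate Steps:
X = 129
y = 92
N(H, u) = 92 - u
K(m, Q) = -162 + 76*m (K(m, Q) = 5 + (76*m - 167) = 5 + (-167 + 76*m) = -162 + 76*m)
(K(157, 212) + 18165)*(√(22582 - 24122) + N(X, 197)) = ((-162 + 76*157) + 18165)*(√(22582 - 24122) + (92 - 1*197)) = ((-162 + 11932) + 18165)*(√(-1540) + (92 - 197)) = (11770 + 18165)*(2*I*√385 - 105) = 29935*(-105 + 2*I*√385) = -3143175 + 59870*I*√385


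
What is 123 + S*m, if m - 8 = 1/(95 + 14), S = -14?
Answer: 1185/109 ≈ 10.872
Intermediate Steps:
m = 873/109 (m = 8 + 1/(95 + 14) = 8 + 1/109 = 873/109 ≈ 8.0092)
123 + S*m = 123 - 14*873/109 = 123 - 12222/109 = 1185/109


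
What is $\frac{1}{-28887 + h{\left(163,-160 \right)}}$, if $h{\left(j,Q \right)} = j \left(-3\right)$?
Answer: $- \frac{1}{29376} \approx -3.4041 \cdot 10^{-5}$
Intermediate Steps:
$h{\left(j,Q \right)} = - 3 j$
$\frac{1}{-28887 + h{\left(163,-160 \right)}} = \frac{1}{-28887 - 489} = \frac{1}{-29376} = - \frac{1}{29376}$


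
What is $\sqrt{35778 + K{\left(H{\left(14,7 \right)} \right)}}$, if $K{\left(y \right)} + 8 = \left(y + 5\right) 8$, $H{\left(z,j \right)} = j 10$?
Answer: $\sqrt{36370} \approx 190.71$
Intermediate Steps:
$H{\left(z,j \right)} = 10 j$
$K{\left(y \right)} = 32 + 8 y$ ($K{\left(y \right)} = -8 + \left(y + 5\right) 8 = -8 + \left(5 + y\right) 8 = -8 + \left(40 + 8 y\right) = 32 + 8 y$)
$\sqrt{35778 + K{\left(H{\left(14,7 \right)} \right)}} = \sqrt{35778 + \left(32 + 8 \cdot 10 \cdot 7\right)} = \sqrt{35778 + \left(32 + 8 \cdot 70\right)} = \sqrt{35778 + \left(32 + 560\right)} = \sqrt{35778 + 592} = \sqrt{36370}$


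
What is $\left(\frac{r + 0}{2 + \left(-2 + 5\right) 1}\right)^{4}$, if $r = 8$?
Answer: $\frac{4096}{625} \approx 6.5536$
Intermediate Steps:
$\left(\frac{r + 0}{2 + \left(-2 + 5\right) 1}\right)^{4} = \left(\frac{8 + 0}{2 + \left(-2 + 5\right) 1}\right)^{4} = \left(\frac{8}{2 + 3 \cdot 1}\right)^{4} = \left(\frac{8}{2 + 3}\right)^{4} = \left(\frac{8}{5}\right)^{4} = \frac{4096}{625}$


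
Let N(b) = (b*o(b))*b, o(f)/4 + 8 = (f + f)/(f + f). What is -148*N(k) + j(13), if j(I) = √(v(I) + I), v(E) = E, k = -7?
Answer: 203056 + √26 ≈ 2.0306e+5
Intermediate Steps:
j(I) = √2*√I (j(I) = √(I + I) = √(2*I) = √2*√I)
o(f) = -28 (o(f) = -32 + 4*((f + f)/(f + f)) = -32 + 4*((2*f)/((2*f))) = -32 + 4*((2*f)*(1/(2*f))) = -32 + 4*1 = -32 + 4 = -28)
N(b) = -28*b² (N(b) = (b*(-28))*b = (-28*b)*b = -28*b²)
-148*N(k) + j(13) = -(-4144)*(-7)² + √2*√13 = -(-4144)*49 + √26 = -148*(-1372) + √26 = 203056 + √26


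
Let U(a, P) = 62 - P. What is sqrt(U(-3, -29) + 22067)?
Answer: 3*sqrt(2462) ≈ 148.86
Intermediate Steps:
sqrt(U(-3, -29) + 22067) = sqrt((62 - 1*(-29)) + 22067) = sqrt((62 + 29) + 22067) = sqrt(91 + 22067) = sqrt(22158) = 3*sqrt(2462)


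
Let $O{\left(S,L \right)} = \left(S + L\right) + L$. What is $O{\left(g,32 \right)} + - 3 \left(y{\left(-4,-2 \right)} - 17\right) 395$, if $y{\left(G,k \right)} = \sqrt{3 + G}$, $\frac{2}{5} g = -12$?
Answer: $20179 - 1185 i \approx 20179.0 - 1185.0 i$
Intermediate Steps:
$g = -30$ ($g = \frac{5}{2} \left(-12\right) = -30$)
$O{\left(S,L \right)} = S + 2 L$ ($O{\left(S,L \right)} = \left(L + S\right) + L = S + 2 L$)
$O{\left(g,32 \right)} + - 3 \left(y{\left(-4,-2 \right)} - 17\right) 395 = \left(-30 + 2 \cdot 32\right) + - 3 \left(\sqrt{3 - 4} - 17\right) 395 = \left(-30 + 64\right) + - 3 \left(\sqrt{-1} - 17\right) 395 = 34 + - 3 \left(i - 17\right) 395 = 34 + - 3 \left(-17 + i\right) 395 = 34 + \left(51 - 3 i\right) 395 = 34 + \left(20145 - 1185 i\right) = 20179 - 1185 i$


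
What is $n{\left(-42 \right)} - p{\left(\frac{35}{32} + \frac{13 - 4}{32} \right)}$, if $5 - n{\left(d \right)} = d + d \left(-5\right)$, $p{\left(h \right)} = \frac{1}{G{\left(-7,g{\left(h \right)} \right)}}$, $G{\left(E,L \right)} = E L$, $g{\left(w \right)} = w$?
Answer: $- \frac{12543}{77} \approx -162.9$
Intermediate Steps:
$p{\left(h \right)} = - \frac{1}{7 h}$ ($p{\left(h \right)} = \frac{1}{\left(-7\right) h} = - \frac{1}{7 h}$)
$n{\left(d \right)} = 5 + 4 d$ ($n{\left(d \right)} = 5 - \left(d + d \left(-5\right)\right) = 5 - \left(d - 5 d\right) = 5 - - 4 d = 5 + 4 d$)
$n{\left(-42 \right)} - p{\left(\frac{35}{32} + \frac{13 - 4}{32} \right)} = \left(5 + 4 \left(-42\right)\right) - - \frac{1}{7 \left(\frac{35}{32} + \frac{13 - 4}{32}\right)} = \left(5 - 168\right) - - \frac{1}{7 \left(35 \cdot \frac{1}{32} + \left(13 - 4\right) \frac{1}{32}\right)} = -163 - - \frac{1}{7 \left(\frac{35}{32} + 9 \cdot \frac{1}{32}\right)} = -163 - - \frac{1}{7 \left(\frac{35}{32} + \frac{9}{32}\right)} = -163 - - \frac{1}{7 \cdot \frac{11}{8}} = -163 - \left(- \frac{1}{7}\right) \frac{8}{11} = -163 - - \frac{8}{77} = -163 + \frac{8}{77} = - \frac{12543}{77}$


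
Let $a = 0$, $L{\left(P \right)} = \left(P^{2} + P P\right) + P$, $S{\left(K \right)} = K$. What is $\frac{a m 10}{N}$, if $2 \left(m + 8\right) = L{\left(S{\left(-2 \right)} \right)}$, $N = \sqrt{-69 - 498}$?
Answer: $0$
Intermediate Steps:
$N = 9 i \sqrt{7}$ ($N = \sqrt{-567} = 9 i \sqrt{7} \approx 23.812 i$)
$L{\left(P \right)} = P + 2 P^{2}$ ($L{\left(P \right)} = \left(P^{2} + P^{2}\right) + P = 2 P^{2} + P = P + 2 P^{2}$)
$m = -5$ ($m = -8 + \frac{\left(-2\right) \left(1 + 2 \left(-2\right)\right)}{2} = -8 + \frac{\left(-2\right) \left(1 - 4\right)}{2} = -8 + \frac{\left(-2\right) \left(-3\right)}{2} = -8 + \frac{1}{2} \cdot 6 = -8 + 3 = -5$)
$\frac{a m 10}{N} = \frac{0 \left(-5\right) 10}{9 i \sqrt{7}} = 0 \cdot 10 \left(- \frac{i \sqrt{7}}{63}\right) = 0 \left(- \frac{i \sqrt{7}}{63}\right) = 0$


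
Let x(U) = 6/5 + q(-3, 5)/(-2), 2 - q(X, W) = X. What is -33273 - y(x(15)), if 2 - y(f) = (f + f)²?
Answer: -831706/25 ≈ -33268.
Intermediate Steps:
q(X, W) = 2 - X
x(U) = -13/10 (x(U) = 6/5 + (2 - 1*(-3))/(-2) = 6*(⅕) + (2 + 3)*(-½) = 6/5 + 5*(-½) = 6/5 - 5/2 = -13/10)
y(f) = 2 - 4*f² (y(f) = 2 - (f + f)² = 2 - (2*f)² = 2 - 4*f²)
-33273 - y(x(15)) = -33273 - (2 - 4*(-13/10)²) = -33273 - (2 - 4*169/100) = -33273 - (2 - 169/25) = -33273 - 1*(-119/25) = -33273 + 119/25 = -831706/25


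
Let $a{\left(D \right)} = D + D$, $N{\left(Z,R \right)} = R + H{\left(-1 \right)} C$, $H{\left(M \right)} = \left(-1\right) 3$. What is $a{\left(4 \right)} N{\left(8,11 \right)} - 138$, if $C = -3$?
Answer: $22$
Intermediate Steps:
$H{\left(M \right)} = -3$
$N{\left(Z,R \right)} = 9 + R$ ($N{\left(Z,R \right)} = R - -9 = R + 9 = 9 + R$)
$a{\left(D \right)} = 2 D$
$a{\left(4 \right)} N{\left(8,11 \right)} - 138 = 2 \cdot 4 \left(9 + 11\right) - 138 = 8 \cdot 20 - 138 = 160 - 138 = 22$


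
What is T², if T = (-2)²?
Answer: 16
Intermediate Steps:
T = 4
T² = 4² = 16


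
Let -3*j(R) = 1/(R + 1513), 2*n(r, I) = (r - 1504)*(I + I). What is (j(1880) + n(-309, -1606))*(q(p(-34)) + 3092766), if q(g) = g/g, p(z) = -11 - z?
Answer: 91663336679478887/10179 ≈ 9.0051e+12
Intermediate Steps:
n(r, I) = I*(-1504 + r) (n(r, I) = ((r - 1504)*(I + I))/2 = ((-1504 + r)*(2*I))/2 = (2*I*(-1504 + r))/2 = I*(-1504 + r))
q(g) = 1
j(R) = -1/(3*(1513 + R)) (j(R) = -1/(3*(R + 1513)) = -1/(3*(1513 + R)))
(j(1880) + n(-309, -1606))*(q(p(-34)) + 3092766) = (-1/(4539 + 3*1880) - 1606*(-1504 - 309))*(1 + 3092766) = (-1/(4539 + 5640) - 1606*(-1813))*3092767 = (-1/10179 + 2911678)*3092767 = (29637970361/10179)*3092767 = 91663336679478887/10179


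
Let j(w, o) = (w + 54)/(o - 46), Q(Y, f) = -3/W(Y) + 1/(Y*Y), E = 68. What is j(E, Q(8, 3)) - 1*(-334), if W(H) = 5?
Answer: 4939898/14907 ≈ 331.38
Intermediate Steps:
Q(Y, f) = -⅗ + Y⁻² (Q(Y, f) = -3/5 + 1/(Y*Y) = -3*⅕ + Y⁻² = -⅗ + Y⁻²)
j(w, o) = (54 + w)/(-46 + o)
j(E, Q(8, 3)) - 1*(-334) = (54 + 68)/(-46 + (-⅗ + 8⁻²)) - 1*(-334) = 122/(-46 + (-⅗ + 1/64)) + 334 = 122/(-46 - 187/320) + 334 = 122/(-14907/320) + 334 = -320/14907*122 + 334 = -39040/14907 + 334 = 4939898/14907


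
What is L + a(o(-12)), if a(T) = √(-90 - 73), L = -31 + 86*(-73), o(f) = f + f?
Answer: -6309 + I*√163 ≈ -6309.0 + 12.767*I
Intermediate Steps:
o(f) = 2*f
L = -6309 (L = -31 - 6278 = -6309)
a(T) = I*√163 (a(T) = √(-163) = I*√163)
L + a(o(-12)) = -6309 + I*√163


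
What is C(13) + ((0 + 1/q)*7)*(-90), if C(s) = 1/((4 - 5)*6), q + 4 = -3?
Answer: 539/6 ≈ 89.833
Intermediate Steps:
q = -7 (q = -4 - 3 = -7)
C(s) = -⅙ (C(s) = 1/(-1*6) = 1/(-6) = -⅙)
C(13) + ((0 + 1/q)*7)*(-90) = -⅙ + ((0 + 1/(-7))*7)*(-90) = -⅙ + ((0 - ⅐)*7)*(-90) = -⅙ - ⅐*7*(-90) = -⅙ - 1*(-90) = -⅙ + 90 = 539/6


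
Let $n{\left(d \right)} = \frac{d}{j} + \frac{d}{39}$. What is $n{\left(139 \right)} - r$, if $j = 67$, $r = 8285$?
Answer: $- \frac{21633971}{2613} \approx -8279.4$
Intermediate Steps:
$n{\left(d \right)} = \frac{106 d}{2613}$ ($n{\left(d \right)} = \frac{d}{67} + \frac{d}{39} = \frac{106 d}{2613}$)
$n{\left(139 \right)} - r = \frac{106}{2613} \cdot 139 - 8285 = \frac{14734}{2613} - 8285 = - \frac{21633971}{2613}$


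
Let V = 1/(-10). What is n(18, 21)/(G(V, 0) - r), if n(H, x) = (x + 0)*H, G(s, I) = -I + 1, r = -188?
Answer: 2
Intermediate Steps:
V = -⅒ (V = 1*(-⅒) = -⅒ ≈ -0.10000)
G(s, I) = 1 - I
n(H, x) = H*x (n(H, x) = x*H = H*x)
n(18, 21)/(G(V, 0) - r) = (18*21)/((1 - 1*0) - 1*(-188)) = 378/((1 + 0) + 188) = 378/(1 + 188) = 378/189 = 378*(1/189) = 2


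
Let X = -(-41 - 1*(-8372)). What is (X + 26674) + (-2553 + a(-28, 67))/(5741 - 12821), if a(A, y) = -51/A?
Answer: 1212129251/66080 ≈ 18343.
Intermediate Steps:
X = -8331 (X = -(-41 + 8372) = -1*8331 = -8331)
(X + 26674) + (-2553 + a(-28, 67))/(5741 - 12821) = (-8331 + 26674) + (-2553 - 51/(-28))/(5741 - 12821) = 18343 + (-2553 - 51*(-1/28))/(-7080) = 18343 + (-2553 + 51/28)*(-1/7080) = 18343 - 71433/28*(-1/7080) = 18343 + 23811/66080 = 1212129251/66080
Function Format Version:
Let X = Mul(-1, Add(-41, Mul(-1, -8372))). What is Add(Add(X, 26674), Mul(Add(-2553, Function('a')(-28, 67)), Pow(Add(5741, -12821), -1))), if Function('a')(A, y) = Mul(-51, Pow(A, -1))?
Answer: Rational(1212129251, 66080) ≈ 18343.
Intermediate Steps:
X = -8331 (X = Mul(-1, Add(-41, 8372)) = Mul(-1, 8331) = -8331)
Add(Add(X, 26674), Mul(Add(-2553, Function('a')(-28, 67)), Pow(Add(5741, -12821), -1))) = Add(Add(-8331, 26674), Mul(Add(-2553, Mul(-51, Pow(-28, -1))), Pow(Add(5741, -12821), -1))) = Add(18343, Mul(Add(-2553, Mul(-51, Rational(-1, 28))), Pow(-7080, -1))) = Add(18343, Mul(Add(-2553, Rational(51, 28)), Rational(-1, 7080))) = Add(18343, Mul(Rational(-71433, 28), Rational(-1, 7080))) = Add(18343, Rational(23811, 66080)) = Rational(1212129251, 66080)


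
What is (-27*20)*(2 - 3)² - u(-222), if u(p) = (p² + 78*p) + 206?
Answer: -32714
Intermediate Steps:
u(p) = 206 + p² + 78*p
(-27*20)*(2 - 3)² - u(-222) = (-27*20)*(2 - 3)² - (206 + (-222)² + 78*(-222)) = -540*(-1)² - (206 + 49284 - 17316) = -540*1 - 1*32174 = -540 - 32174 = -32714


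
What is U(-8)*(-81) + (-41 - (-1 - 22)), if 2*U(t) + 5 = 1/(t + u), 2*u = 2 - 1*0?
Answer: 1332/7 ≈ 190.29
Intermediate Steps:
u = 1 (u = (2 - 1*0)/2 = (2 + 0)/2 = (1/2)*2 = 1)
U(t) = -5/2 + 1/(2*(1 + t)) (U(t) = -5/2 + 1/(2*(t + 1)) = -5/2 + 1/(2*(1 + t)))
U(-8)*(-81) + (-41 - (-1 - 22)) = ((-4 - 5*(-8))/(2*(1 - 8)))*(-81) + (-41 - (-1 - 22)) = ((1/2)*(-4 + 40)/(-7))*(-81) + (-41 - 1*(-23)) = ((1/2)*(-1/7)*36)*(-81) + (-41 + 23) = -18/7*(-81) - 18 = 1458/7 - 18 = 1332/7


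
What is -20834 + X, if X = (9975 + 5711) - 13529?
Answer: -18677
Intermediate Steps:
X = 2157 (X = 15686 - 13529 = 2157)
-20834 + X = -20834 + 2157 = -18677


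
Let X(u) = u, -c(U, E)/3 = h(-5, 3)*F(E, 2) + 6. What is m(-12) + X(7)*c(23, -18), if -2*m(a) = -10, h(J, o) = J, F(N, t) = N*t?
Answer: -3901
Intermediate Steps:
m(a) = 5 (m(a) = -½*(-10) = 5)
c(U, E) = -18 + 30*E (c(U, E) = -3*(-5*E*2 + 6) = -3*(-10*E + 6) = -3*(6 - 10*E) = -18 + 30*E)
m(-12) + X(7)*c(23, -18) = 5 + 7*(-18 + 30*(-18)) = 5 + 7*(-18 - 540) = 5 + 7*(-558) = 5 - 3906 = -3901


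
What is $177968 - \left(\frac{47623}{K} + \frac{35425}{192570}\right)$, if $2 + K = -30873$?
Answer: $\frac{211626879070847}{1189119750} \approx 1.7797 \cdot 10^{5}$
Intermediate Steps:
$K = -30875$ ($K = -2 - 30873 = -30875$)
$177968 - \left(\frac{47623}{K} + \frac{35425}{192570}\right) = 177968 - \left(\frac{47623}{-30875} + \frac{35425}{192570}\right) = 177968 - \left(47623 \left(- \frac{1}{30875}\right) + 35425 \cdot \frac{1}{192570}\right) = 177968 - \left(- \frac{47623}{30875} + \frac{7085}{38514}\right) = 177968 - - \frac{1615402847}{1189119750} = 177968 + \frac{1615402847}{1189119750} = \frac{211626879070847}{1189119750}$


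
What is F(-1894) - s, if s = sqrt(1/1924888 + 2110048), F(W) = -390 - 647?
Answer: -1037 - 5*sqrt(78181367937727670)/962444 ≈ -2489.6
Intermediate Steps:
F(W) = -1037
s = 5*sqrt(78181367937727670)/962444 (s = sqrt(1/1924888 + 2110048) = sqrt(4061606074625/1924888) = 5*sqrt(78181367937727670)/962444 ≈ 1452.6)
F(-1894) - s = -1037 - 5*sqrt(78181367937727670)/962444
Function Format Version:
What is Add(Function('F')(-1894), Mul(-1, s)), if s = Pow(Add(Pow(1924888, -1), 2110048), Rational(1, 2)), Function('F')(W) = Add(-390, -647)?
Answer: Add(-1037, Mul(Rational(-5, 962444), Pow(78181367937727670, Rational(1, 2)))) ≈ -2489.6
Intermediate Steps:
Function('F')(W) = -1037
s = Mul(Rational(5, 962444), Pow(78181367937727670, Rational(1, 2))) (s = Pow(Add(Rational(1, 1924888), 2110048), Rational(1, 2)) = Pow(Rational(4061606074625, 1924888), Rational(1, 2)) = Mul(Rational(5, 962444), Pow(78181367937727670, Rational(1, 2))) ≈ 1452.6)
Add(Function('F')(-1894), Mul(-1, s)) = Add(-1037, Mul(-1, Mul(Rational(5, 962444), Pow(78181367937727670, Rational(1, 2))))) = Add(-1037, Mul(Rational(-5, 962444), Pow(78181367937727670, Rational(1, 2))))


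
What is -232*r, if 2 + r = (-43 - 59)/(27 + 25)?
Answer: 11948/13 ≈ 919.08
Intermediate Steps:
r = -103/26 (r = -2 + (-43 - 59)/(27 + 25) = -2 - 102/52 = -2 - 102*1/52 = -2 - 51/26 = -103/26 ≈ -3.9615)
-232*r = -232*(-103/26) = 11948/13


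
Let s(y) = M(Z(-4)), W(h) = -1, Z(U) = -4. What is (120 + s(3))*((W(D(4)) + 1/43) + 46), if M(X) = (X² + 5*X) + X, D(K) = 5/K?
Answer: 216832/43 ≈ 5042.6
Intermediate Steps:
M(X) = X² + 6*X
s(y) = -8 (s(y) = -4*(6 - 4) = -4*2 = -8)
(120 + s(3))*((W(D(4)) + 1/43) + 46) = (120 - 8)*((-1 + 1/43) + 46) = 112*((-1 + 1/43) + 46) = 112*(-42/43 + 46) = 112*(1936/43) = 216832/43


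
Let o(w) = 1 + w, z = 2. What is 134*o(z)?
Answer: 402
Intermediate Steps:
134*o(z) = 134*(1 + 2) = 134*3 = 402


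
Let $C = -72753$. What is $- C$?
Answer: $72753$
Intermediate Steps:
$- C = \left(-1\right) \left(-72753\right) = 72753$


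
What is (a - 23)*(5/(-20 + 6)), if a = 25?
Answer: -5/7 ≈ -0.71429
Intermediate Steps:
(a - 23)*(5/(-20 + 6)) = (25 - 23)*(5/(-20 + 6)) = 2*(5/(-14)) = 2*(5*(-1/14)) = 2*(-5/14) = -5/7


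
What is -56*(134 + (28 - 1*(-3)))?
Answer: -9240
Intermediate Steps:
-56*(134 + (28 - 1*(-3))) = -56*(134 + (28 + 3)) = -56*(134 + 31) = -56*165 = -9240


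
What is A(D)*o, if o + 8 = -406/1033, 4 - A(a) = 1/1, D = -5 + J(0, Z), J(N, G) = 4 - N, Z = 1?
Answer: -26010/1033 ≈ -25.179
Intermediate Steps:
D = -1 (D = -5 + (4 - 1*0) = -5 + (4 + 0) = -5 + 4 = -1)
A(a) = 3 (A(a) = 4 - 1/1 = 4 - 1 = 3)
o = -8670/1033 (o = -8 - 406/1033 = -8670/1033 ≈ -8.3930)
A(D)*o = 3*(-8670/1033) = -26010/1033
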